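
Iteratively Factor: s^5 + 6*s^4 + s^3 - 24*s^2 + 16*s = (s - 1)*(s^4 + 7*s^3 + 8*s^2 - 16*s) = s*(s - 1)*(s^3 + 7*s^2 + 8*s - 16) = s*(s - 1)*(s + 4)*(s^2 + 3*s - 4) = s*(s - 1)*(s + 4)^2*(s - 1)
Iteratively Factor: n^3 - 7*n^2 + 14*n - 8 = (n - 4)*(n^2 - 3*n + 2) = (n - 4)*(n - 2)*(n - 1)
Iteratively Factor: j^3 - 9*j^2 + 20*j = (j - 4)*(j^2 - 5*j) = (j - 5)*(j - 4)*(j)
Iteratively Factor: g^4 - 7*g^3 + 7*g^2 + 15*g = (g - 3)*(g^3 - 4*g^2 - 5*g) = (g - 3)*(g + 1)*(g^2 - 5*g) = (g - 5)*(g - 3)*(g + 1)*(g)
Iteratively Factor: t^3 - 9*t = (t - 3)*(t^2 + 3*t) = t*(t - 3)*(t + 3)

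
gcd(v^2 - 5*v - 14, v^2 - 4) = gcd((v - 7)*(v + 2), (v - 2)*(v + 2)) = v + 2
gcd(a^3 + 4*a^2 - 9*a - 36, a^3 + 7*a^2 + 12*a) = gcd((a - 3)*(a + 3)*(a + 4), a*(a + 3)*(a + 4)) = a^2 + 7*a + 12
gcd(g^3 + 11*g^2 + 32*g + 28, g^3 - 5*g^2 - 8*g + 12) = g + 2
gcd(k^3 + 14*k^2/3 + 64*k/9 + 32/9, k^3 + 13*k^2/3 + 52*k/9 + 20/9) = k + 2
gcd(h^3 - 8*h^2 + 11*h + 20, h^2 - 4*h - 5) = h^2 - 4*h - 5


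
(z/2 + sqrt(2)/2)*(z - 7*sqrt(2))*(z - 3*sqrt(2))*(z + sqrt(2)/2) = z^4/2 - 17*sqrt(2)*z^3/4 + 13*z^2/2 + 53*sqrt(2)*z/2 + 21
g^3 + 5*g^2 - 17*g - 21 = (g - 3)*(g + 1)*(g + 7)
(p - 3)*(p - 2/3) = p^2 - 11*p/3 + 2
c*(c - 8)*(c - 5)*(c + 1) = c^4 - 12*c^3 + 27*c^2 + 40*c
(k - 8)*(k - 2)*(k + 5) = k^3 - 5*k^2 - 34*k + 80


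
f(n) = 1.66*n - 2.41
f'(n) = 1.66000000000000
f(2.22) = 1.28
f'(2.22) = 1.66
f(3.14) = 2.80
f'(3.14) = 1.66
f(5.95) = 7.47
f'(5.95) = 1.66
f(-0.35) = -2.99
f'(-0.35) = 1.66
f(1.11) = -0.57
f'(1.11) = 1.66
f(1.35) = -0.17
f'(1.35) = 1.66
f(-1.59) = -5.05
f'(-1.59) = 1.66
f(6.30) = 8.05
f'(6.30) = 1.66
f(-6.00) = -12.37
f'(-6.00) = 1.66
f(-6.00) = -12.37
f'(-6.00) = 1.66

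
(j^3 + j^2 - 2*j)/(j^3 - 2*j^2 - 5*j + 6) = j/(j - 3)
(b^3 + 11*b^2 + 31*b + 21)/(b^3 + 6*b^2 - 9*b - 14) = (b + 3)/(b - 2)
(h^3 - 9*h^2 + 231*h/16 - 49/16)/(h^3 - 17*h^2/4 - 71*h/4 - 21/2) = (16*h^2 - 32*h + 7)/(4*(4*h^2 + 11*h + 6))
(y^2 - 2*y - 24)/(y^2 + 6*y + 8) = (y - 6)/(y + 2)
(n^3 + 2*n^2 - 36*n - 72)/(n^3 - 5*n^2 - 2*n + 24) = (n^2 - 36)/(n^2 - 7*n + 12)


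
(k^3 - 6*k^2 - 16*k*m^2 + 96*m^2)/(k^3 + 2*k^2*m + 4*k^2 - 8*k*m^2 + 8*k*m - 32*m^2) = (k^2 - 4*k*m - 6*k + 24*m)/(k^2 - 2*k*m + 4*k - 8*m)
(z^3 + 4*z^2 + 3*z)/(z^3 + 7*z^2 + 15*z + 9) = z/(z + 3)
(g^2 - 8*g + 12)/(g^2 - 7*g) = (g^2 - 8*g + 12)/(g*(g - 7))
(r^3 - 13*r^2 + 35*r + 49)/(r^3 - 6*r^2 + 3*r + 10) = (r^2 - 14*r + 49)/(r^2 - 7*r + 10)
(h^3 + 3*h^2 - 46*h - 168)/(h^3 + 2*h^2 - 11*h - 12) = (h^2 - h - 42)/(h^2 - 2*h - 3)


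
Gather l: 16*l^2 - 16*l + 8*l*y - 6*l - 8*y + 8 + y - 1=16*l^2 + l*(8*y - 22) - 7*y + 7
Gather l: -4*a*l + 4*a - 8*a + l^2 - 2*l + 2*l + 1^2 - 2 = -4*a*l - 4*a + l^2 - 1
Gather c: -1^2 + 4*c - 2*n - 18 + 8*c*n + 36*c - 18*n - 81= c*(8*n + 40) - 20*n - 100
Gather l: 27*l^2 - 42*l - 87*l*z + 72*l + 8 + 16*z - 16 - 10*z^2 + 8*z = 27*l^2 + l*(30 - 87*z) - 10*z^2 + 24*z - 8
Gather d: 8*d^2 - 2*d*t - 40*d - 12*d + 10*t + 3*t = 8*d^2 + d*(-2*t - 52) + 13*t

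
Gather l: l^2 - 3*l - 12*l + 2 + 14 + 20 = l^2 - 15*l + 36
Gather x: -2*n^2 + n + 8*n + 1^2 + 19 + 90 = -2*n^2 + 9*n + 110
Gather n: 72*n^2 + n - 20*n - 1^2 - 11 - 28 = 72*n^2 - 19*n - 40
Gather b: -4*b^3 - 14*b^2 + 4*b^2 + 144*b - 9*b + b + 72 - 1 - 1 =-4*b^3 - 10*b^2 + 136*b + 70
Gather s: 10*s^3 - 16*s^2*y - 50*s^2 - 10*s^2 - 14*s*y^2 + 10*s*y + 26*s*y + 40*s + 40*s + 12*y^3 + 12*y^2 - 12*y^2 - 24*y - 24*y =10*s^3 + s^2*(-16*y - 60) + s*(-14*y^2 + 36*y + 80) + 12*y^3 - 48*y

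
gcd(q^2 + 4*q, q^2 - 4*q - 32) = q + 4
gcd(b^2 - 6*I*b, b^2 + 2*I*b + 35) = 1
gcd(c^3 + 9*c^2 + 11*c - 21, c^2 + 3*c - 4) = c - 1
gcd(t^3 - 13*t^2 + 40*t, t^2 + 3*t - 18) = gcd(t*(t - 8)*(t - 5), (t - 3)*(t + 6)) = 1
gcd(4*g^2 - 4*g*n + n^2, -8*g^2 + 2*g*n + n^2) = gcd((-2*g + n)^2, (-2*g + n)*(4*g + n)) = 2*g - n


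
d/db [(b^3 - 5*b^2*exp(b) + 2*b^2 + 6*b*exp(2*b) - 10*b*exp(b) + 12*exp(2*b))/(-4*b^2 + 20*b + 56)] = (5*b^2*exp(b) - b^2 - 12*b*exp(2*b) - 35*b*exp(b) + 14*b + 90*exp(2*b) - 35*exp(b))/(4*(b^2 - 14*b + 49))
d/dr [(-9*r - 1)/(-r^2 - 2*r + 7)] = (9*r^2 + 18*r - 2*(r + 1)*(9*r + 1) - 63)/(r^2 + 2*r - 7)^2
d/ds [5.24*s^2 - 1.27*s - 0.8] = 10.48*s - 1.27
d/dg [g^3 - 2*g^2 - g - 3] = 3*g^2 - 4*g - 1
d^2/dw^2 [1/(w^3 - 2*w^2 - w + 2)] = 2*((2 - 3*w)*(w^3 - 2*w^2 - w + 2) + (-3*w^2 + 4*w + 1)^2)/(w^3 - 2*w^2 - w + 2)^3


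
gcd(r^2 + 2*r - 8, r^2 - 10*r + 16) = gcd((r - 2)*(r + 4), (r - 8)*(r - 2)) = r - 2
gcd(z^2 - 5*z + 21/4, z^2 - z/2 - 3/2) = z - 3/2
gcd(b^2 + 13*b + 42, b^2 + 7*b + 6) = b + 6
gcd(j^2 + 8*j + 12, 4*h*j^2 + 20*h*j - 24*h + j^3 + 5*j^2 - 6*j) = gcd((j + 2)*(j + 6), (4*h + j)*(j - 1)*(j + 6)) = j + 6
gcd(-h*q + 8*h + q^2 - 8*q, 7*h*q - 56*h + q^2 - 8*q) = q - 8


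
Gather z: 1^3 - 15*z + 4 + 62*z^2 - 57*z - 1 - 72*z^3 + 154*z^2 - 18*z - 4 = -72*z^3 + 216*z^2 - 90*z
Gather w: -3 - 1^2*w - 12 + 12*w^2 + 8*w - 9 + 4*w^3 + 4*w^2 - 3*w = 4*w^3 + 16*w^2 + 4*w - 24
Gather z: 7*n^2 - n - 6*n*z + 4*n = 7*n^2 - 6*n*z + 3*n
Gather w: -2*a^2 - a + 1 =-2*a^2 - a + 1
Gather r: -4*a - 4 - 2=-4*a - 6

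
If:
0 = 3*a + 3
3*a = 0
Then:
No Solution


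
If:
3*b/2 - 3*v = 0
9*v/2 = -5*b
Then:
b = 0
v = 0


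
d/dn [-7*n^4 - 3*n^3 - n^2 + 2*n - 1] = -28*n^3 - 9*n^2 - 2*n + 2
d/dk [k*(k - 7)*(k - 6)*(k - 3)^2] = 5*k^4 - 76*k^3 + 387*k^2 - 738*k + 378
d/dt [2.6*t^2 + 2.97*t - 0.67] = 5.2*t + 2.97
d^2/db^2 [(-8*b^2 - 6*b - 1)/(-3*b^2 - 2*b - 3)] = 2*(6*b^3 - 189*b^2 - 144*b + 31)/(27*b^6 + 54*b^5 + 117*b^4 + 116*b^3 + 117*b^2 + 54*b + 27)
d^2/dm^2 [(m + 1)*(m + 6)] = 2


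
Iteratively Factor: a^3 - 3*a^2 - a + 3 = (a - 3)*(a^2 - 1) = (a - 3)*(a + 1)*(a - 1)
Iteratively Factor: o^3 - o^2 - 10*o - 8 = (o + 1)*(o^2 - 2*o - 8) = (o - 4)*(o + 1)*(o + 2)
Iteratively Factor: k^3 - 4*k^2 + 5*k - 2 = (k - 1)*(k^2 - 3*k + 2) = (k - 1)^2*(k - 2)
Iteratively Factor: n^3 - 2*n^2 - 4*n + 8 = (n - 2)*(n^2 - 4) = (n - 2)*(n + 2)*(n - 2)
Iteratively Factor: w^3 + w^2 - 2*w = (w)*(w^2 + w - 2) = w*(w + 2)*(w - 1)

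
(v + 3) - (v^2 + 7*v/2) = -v^2 - 5*v/2 + 3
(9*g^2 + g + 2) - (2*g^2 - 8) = 7*g^2 + g + 10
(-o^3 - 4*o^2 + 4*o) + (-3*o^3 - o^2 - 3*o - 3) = -4*o^3 - 5*o^2 + o - 3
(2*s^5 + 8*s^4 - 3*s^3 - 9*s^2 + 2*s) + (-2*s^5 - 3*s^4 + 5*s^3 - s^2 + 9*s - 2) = 5*s^4 + 2*s^3 - 10*s^2 + 11*s - 2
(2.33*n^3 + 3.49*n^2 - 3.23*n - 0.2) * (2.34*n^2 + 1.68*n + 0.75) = 5.4522*n^5 + 12.081*n^4 + 0.0525000000000011*n^3 - 3.2769*n^2 - 2.7585*n - 0.15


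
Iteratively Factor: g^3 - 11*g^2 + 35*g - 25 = (g - 1)*(g^2 - 10*g + 25) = (g - 5)*(g - 1)*(g - 5)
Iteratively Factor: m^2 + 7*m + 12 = (m + 4)*(m + 3)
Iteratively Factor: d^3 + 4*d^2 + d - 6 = (d - 1)*(d^2 + 5*d + 6) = (d - 1)*(d + 3)*(d + 2)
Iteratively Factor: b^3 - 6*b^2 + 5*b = (b - 5)*(b^2 - b) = (b - 5)*(b - 1)*(b)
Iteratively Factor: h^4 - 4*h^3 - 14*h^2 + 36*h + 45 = (h - 3)*(h^3 - h^2 - 17*h - 15) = (h - 3)*(h + 3)*(h^2 - 4*h - 5) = (h - 5)*(h - 3)*(h + 3)*(h + 1)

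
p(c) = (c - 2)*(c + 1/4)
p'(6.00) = 10.25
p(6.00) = 25.00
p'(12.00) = 22.25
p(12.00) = 122.50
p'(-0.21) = -2.17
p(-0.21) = -0.09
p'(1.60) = 1.45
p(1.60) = -0.74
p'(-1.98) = -5.71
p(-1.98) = 6.89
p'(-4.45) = -10.65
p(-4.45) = 27.09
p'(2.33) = 2.91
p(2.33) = 0.85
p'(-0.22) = -2.19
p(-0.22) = -0.07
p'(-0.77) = -3.29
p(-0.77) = 1.44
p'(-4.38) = -10.51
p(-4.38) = 26.35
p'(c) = 2*c - 7/4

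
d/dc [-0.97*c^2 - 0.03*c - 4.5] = -1.94*c - 0.03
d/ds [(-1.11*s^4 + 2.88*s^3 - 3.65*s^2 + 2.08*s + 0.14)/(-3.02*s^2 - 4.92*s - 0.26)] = (6.7044*s^5 + 7.686*s^4 - 27.1848*s^3 + 21.9932*s^2 + 2.7436*s + 0.148)/(9.1204*s^4 + 29.7168*s^3 + 25.7768*s^2 + 2.5584*s + 0.0676)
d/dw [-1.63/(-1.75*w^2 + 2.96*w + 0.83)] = (4.8248 - 5.705*w)/(-1.75*w^2 + 2.96*w + 0.83)^2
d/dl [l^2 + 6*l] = 2*l + 6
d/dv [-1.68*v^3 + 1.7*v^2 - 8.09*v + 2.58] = -5.04*v^2 + 3.4*v - 8.09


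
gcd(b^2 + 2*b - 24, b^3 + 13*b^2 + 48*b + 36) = b + 6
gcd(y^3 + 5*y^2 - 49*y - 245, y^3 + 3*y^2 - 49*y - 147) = y^2 - 49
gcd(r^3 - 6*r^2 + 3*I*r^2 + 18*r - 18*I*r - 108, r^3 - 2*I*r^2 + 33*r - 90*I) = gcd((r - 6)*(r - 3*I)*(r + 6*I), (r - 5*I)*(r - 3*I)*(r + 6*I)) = r^2 + 3*I*r + 18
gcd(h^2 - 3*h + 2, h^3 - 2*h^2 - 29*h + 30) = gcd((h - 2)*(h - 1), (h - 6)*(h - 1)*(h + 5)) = h - 1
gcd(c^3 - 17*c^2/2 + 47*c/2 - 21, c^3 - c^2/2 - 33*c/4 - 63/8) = c - 7/2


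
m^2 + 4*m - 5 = (m - 1)*(m + 5)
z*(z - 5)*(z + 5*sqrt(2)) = z^3 - 5*z^2 + 5*sqrt(2)*z^2 - 25*sqrt(2)*z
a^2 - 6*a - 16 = (a - 8)*(a + 2)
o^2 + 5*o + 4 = (o + 1)*(o + 4)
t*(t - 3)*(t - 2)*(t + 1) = t^4 - 4*t^3 + t^2 + 6*t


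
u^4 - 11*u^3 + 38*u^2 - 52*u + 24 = (u - 6)*(u - 2)^2*(u - 1)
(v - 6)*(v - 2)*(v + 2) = v^3 - 6*v^2 - 4*v + 24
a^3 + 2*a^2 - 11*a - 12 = (a - 3)*(a + 1)*(a + 4)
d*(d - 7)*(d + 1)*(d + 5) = d^4 - d^3 - 37*d^2 - 35*d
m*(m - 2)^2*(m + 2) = m^4 - 2*m^3 - 4*m^2 + 8*m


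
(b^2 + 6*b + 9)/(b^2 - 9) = (b + 3)/(b - 3)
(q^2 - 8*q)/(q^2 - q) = (q - 8)/(q - 1)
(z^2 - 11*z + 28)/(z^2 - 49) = (z - 4)/(z + 7)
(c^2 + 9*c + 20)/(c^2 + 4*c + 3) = (c^2 + 9*c + 20)/(c^2 + 4*c + 3)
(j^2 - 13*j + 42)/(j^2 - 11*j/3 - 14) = 3*(j - 7)/(3*j + 7)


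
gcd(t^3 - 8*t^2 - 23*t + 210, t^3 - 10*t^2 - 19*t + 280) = t^2 - 2*t - 35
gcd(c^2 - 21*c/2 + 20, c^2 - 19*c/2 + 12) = c - 8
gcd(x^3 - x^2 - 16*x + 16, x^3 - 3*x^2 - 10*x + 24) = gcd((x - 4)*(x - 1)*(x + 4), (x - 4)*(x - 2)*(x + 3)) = x - 4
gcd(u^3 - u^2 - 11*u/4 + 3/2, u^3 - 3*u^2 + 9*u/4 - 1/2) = u^2 - 5*u/2 + 1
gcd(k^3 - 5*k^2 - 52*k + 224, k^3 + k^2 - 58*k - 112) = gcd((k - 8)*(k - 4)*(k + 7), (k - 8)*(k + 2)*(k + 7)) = k^2 - k - 56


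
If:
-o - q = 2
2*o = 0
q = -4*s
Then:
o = 0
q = -2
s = 1/2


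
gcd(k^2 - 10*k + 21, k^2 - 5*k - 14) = k - 7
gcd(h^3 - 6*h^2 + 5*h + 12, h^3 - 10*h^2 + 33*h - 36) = h^2 - 7*h + 12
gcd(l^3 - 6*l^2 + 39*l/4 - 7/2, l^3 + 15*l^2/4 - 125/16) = 1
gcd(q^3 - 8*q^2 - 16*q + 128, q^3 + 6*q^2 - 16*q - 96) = q^2 - 16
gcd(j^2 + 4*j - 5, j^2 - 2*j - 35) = j + 5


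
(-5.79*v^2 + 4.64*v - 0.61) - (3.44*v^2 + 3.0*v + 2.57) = -9.23*v^2 + 1.64*v - 3.18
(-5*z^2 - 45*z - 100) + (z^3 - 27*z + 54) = z^3 - 5*z^2 - 72*z - 46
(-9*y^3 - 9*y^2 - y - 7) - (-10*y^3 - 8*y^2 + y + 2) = y^3 - y^2 - 2*y - 9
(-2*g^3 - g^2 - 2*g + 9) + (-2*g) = -2*g^3 - g^2 - 4*g + 9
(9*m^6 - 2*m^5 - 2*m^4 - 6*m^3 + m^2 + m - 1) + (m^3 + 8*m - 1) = 9*m^6 - 2*m^5 - 2*m^4 - 5*m^3 + m^2 + 9*m - 2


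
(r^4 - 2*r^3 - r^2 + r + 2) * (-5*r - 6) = -5*r^5 + 4*r^4 + 17*r^3 + r^2 - 16*r - 12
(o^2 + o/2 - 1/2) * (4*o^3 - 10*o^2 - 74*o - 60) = 4*o^5 - 8*o^4 - 81*o^3 - 92*o^2 + 7*o + 30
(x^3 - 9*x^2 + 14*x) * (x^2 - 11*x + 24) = x^5 - 20*x^4 + 137*x^3 - 370*x^2 + 336*x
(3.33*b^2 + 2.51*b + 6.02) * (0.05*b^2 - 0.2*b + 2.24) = 0.1665*b^4 - 0.5405*b^3 + 7.2582*b^2 + 4.4184*b + 13.4848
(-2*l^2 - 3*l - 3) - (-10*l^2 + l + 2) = 8*l^2 - 4*l - 5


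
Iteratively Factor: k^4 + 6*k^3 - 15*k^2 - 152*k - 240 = (k + 4)*(k^3 + 2*k^2 - 23*k - 60) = (k - 5)*(k + 4)*(k^2 + 7*k + 12) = (k - 5)*(k + 4)^2*(k + 3)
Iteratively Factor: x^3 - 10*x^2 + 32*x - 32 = (x - 2)*(x^2 - 8*x + 16) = (x - 4)*(x - 2)*(x - 4)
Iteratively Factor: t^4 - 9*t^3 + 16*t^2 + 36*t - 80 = (t + 2)*(t^3 - 11*t^2 + 38*t - 40) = (t - 4)*(t + 2)*(t^2 - 7*t + 10) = (t - 4)*(t - 2)*(t + 2)*(t - 5)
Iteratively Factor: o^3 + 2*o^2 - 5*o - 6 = (o + 3)*(o^2 - o - 2) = (o + 1)*(o + 3)*(o - 2)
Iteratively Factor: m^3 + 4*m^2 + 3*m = (m + 3)*(m^2 + m) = m*(m + 3)*(m + 1)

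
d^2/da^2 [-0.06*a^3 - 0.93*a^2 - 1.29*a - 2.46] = -0.36*a - 1.86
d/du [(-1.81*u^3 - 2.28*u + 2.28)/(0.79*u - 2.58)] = (-2.8598*u^3 + 14.0094*u^2 + 4.0812)/(0.6241*u^2 - 4.0764*u + 6.6564)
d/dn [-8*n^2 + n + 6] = 1 - 16*n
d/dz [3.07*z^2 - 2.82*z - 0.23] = 6.14*z - 2.82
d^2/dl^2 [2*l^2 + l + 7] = 4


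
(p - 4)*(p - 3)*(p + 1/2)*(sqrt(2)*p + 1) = sqrt(2)*p^4 - 13*sqrt(2)*p^3/2 + p^3 - 13*p^2/2 + 17*sqrt(2)*p^2/2 + 6*sqrt(2)*p + 17*p/2 + 6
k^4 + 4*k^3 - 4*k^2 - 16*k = k*(k - 2)*(k + 2)*(k + 4)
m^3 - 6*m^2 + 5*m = m*(m - 5)*(m - 1)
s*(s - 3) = s^2 - 3*s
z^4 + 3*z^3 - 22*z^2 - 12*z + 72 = (z - 3)*(z - 2)*(z + 2)*(z + 6)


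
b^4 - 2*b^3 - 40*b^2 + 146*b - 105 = (b - 5)*(b - 3)*(b - 1)*(b + 7)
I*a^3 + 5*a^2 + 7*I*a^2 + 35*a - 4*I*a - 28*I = (a + 7)*(a - 4*I)*(I*a + 1)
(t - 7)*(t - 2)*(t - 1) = t^3 - 10*t^2 + 23*t - 14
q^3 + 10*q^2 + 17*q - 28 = (q - 1)*(q + 4)*(q + 7)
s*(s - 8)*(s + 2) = s^3 - 6*s^2 - 16*s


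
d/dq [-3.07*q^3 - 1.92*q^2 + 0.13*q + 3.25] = -9.21*q^2 - 3.84*q + 0.13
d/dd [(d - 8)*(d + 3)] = 2*d - 5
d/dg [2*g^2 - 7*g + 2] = 4*g - 7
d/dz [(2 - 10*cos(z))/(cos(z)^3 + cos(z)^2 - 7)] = -2*(11*cos(z)/2 + cos(2*z) + 5*cos(3*z)/2 + 36)*sin(z)/(cos(z)^3 + cos(z)^2 - 7)^2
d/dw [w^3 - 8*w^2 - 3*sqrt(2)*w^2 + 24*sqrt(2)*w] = 3*w^2 - 16*w - 6*sqrt(2)*w + 24*sqrt(2)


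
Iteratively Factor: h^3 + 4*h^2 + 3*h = (h)*(h^2 + 4*h + 3) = h*(h + 3)*(h + 1)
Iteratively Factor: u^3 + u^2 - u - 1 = (u + 1)*(u^2 - 1) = (u - 1)*(u + 1)*(u + 1)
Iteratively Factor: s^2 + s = (s + 1)*(s)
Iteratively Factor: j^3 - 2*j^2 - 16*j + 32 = (j + 4)*(j^2 - 6*j + 8) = (j - 2)*(j + 4)*(j - 4)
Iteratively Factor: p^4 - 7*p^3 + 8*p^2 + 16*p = (p - 4)*(p^3 - 3*p^2 - 4*p) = p*(p - 4)*(p^2 - 3*p - 4) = p*(p - 4)^2*(p + 1)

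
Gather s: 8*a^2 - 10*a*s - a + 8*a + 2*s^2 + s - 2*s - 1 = 8*a^2 + 7*a + 2*s^2 + s*(-10*a - 1) - 1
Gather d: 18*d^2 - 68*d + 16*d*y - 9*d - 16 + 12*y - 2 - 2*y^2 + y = 18*d^2 + d*(16*y - 77) - 2*y^2 + 13*y - 18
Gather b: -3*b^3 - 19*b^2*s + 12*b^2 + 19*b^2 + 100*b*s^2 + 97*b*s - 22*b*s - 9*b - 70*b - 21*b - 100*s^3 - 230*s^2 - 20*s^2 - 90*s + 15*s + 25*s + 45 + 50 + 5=-3*b^3 + b^2*(31 - 19*s) + b*(100*s^2 + 75*s - 100) - 100*s^3 - 250*s^2 - 50*s + 100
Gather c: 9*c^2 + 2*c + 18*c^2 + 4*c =27*c^2 + 6*c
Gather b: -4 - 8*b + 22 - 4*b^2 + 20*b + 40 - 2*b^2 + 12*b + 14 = -6*b^2 + 24*b + 72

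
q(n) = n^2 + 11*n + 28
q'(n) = 2*n + 11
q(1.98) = 53.70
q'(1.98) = 14.96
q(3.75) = 83.31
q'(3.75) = 18.50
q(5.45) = 117.65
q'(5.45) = 21.90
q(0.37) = 32.21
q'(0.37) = 11.74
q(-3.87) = 0.41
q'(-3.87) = 3.26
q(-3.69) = 1.03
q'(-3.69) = 3.62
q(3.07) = 71.19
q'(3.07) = 17.14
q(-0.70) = 20.79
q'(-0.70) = 9.60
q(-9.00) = 10.00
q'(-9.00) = -7.00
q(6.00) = 130.00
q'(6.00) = 23.00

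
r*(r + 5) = r^2 + 5*r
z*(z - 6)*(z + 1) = z^3 - 5*z^2 - 6*z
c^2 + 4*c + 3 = (c + 1)*(c + 3)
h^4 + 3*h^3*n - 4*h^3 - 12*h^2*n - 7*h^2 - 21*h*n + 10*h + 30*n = (h - 5)*(h - 1)*(h + 2)*(h + 3*n)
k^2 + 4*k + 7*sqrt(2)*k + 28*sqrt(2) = (k + 4)*(k + 7*sqrt(2))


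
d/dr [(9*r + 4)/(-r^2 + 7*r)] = (9*r^2 + 8*r - 28)/(r^2*(r^2 - 14*r + 49))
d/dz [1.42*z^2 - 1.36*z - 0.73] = 2.84*z - 1.36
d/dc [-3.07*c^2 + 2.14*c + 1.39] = 2.14 - 6.14*c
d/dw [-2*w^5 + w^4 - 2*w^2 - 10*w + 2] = -10*w^4 + 4*w^3 - 4*w - 10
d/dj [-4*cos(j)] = 4*sin(j)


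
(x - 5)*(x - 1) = x^2 - 6*x + 5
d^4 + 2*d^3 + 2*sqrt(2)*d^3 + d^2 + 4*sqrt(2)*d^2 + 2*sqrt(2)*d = d*(d + 1)^2*(d + 2*sqrt(2))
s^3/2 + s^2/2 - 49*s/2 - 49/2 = (s/2 + 1/2)*(s - 7)*(s + 7)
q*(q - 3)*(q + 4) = q^3 + q^2 - 12*q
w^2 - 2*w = w*(w - 2)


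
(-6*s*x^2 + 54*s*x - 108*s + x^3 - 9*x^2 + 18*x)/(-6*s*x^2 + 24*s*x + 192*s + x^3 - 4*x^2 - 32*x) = (x^2 - 9*x + 18)/(x^2 - 4*x - 32)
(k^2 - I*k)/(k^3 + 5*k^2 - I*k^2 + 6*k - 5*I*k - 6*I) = k/(k^2 + 5*k + 6)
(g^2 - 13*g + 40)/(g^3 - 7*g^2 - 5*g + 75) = (g - 8)/(g^2 - 2*g - 15)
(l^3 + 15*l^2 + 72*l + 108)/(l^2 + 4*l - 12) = (l^2 + 9*l + 18)/(l - 2)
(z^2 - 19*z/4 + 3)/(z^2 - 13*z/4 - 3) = (4*z - 3)/(4*z + 3)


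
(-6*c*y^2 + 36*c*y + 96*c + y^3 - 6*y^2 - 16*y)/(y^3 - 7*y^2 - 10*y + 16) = (-6*c + y)/(y - 1)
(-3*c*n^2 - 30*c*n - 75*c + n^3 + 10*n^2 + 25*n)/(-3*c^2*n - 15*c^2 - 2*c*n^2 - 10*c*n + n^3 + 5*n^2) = (n + 5)/(c + n)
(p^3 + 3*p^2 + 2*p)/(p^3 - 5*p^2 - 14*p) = (p + 1)/(p - 7)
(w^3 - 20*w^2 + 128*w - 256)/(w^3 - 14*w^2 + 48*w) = (w^2 - 12*w + 32)/(w*(w - 6))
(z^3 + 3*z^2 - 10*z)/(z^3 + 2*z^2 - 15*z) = (z - 2)/(z - 3)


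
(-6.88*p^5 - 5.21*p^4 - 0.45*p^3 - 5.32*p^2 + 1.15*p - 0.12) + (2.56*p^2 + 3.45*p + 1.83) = -6.88*p^5 - 5.21*p^4 - 0.45*p^3 - 2.76*p^2 + 4.6*p + 1.71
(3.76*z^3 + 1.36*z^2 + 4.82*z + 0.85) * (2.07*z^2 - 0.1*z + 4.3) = 7.7832*z^5 + 2.4392*z^4 + 26.0094*z^3 + 7.1255*z^2 + 20.641*z + 3.655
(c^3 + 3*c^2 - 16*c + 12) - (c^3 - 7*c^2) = 10*c^2 - 16*c + 12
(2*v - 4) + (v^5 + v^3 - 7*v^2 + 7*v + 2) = v^5 + v^3 - 7*v^2 + 9*v - 2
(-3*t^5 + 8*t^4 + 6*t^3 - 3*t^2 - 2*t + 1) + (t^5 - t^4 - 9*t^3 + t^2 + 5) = -2*t^5 + 7*t^4 - 3*t^3 - 2*t^2 - 2*t + 6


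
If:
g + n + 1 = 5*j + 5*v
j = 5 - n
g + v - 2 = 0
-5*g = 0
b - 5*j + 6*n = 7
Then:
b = -91/3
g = 0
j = -2/3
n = 17/3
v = 2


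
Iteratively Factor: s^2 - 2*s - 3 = (s - 3)*(s + 1)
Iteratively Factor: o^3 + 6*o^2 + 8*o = (o)*(o^2 + 6*o + 8) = o*(o + 4)*(o + 2)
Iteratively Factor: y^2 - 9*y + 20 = (y - 5)*(y - 4)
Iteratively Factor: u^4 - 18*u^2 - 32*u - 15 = (u + 3)*(u^3 - 3*u^2 - 9*u - 5) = (u - 5)*(u + 3)*(u^2 + 2*u + 1) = (u - 5)*(u + 1)*(u + 3)*(u + 1)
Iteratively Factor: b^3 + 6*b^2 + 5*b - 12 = (b - 1)*(b^2 + 7*b + 12) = (b - 1)*(b + 3)*(b + 4)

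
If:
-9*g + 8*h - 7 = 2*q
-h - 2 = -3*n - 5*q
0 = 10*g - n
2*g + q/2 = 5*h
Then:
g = 367/71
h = -72/71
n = 3670/71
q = -2188/71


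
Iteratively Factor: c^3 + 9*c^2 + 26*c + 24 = (c + 3)*(c^2 + 6*c + 8) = (c + 3)*(c + 4)*(c + 2)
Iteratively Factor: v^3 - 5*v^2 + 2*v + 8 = (v + 1)*(v^2 - 6*v + 8) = (v - 2)*(v + 1)*(v - 4)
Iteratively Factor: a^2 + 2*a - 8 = (a - 2)*(a + 4)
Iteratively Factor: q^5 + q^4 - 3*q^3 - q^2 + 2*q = (q + 1)*(q^4 - 3*q^2 + 2*q) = (q - 1)*(q + 1)*(q^3 + q^2 - 2*q) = (q - 1)*(q + 1)*(q + 2)*(q^2 - q) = (q - 1)^2*(q + 1)*(q + 2)*(q)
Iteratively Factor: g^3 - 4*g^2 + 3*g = (g - 1)*(g^2 - 3*g) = (g - 3)*(g - 1)*(g)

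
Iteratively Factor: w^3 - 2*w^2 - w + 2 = (w - 1)*(w^2 - w - 2) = (w - 1)*(w + 1)*(w - 2)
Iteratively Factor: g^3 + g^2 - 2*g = (g + 2)*(g^2 - g) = g*(g + 2)*(g - 1)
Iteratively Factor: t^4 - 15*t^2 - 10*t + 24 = (t + 3)*(t^3 - 3*t^2 - 6*t + 8) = (t + 2)*(t + 3)*(t^2 - 5*t + 4) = (t - 1)*(t + 2)*(t + 3)*(t - 4)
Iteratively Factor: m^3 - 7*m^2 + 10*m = (m - 5)*(m^2 - 2*m) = m*(m - 5)*(m - 2)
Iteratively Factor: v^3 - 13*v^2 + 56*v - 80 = (v - 4)*(v^2 - 9*v + 20) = (v - 4)^2*(v - 5)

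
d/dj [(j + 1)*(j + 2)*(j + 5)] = 3*j^2 + 16*j + 17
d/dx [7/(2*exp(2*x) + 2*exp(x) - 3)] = (-28*exp(x) - 14)*exp(x)/(2*exp(2*x) + 2*exp(x) - 3)^2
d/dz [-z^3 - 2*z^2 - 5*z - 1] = -3*z^2 - 4*z - 5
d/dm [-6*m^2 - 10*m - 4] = -12*m - 10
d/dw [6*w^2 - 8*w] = 12*w - 8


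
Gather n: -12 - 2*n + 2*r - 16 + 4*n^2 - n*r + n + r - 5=4*n^2 + n*(-r - 1) + 3*r - 33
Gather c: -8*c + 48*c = 40*c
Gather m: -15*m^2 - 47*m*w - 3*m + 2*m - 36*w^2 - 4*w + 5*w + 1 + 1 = -15*m^2 + m*(-47*w - 1) - 36*w^2 + w + 2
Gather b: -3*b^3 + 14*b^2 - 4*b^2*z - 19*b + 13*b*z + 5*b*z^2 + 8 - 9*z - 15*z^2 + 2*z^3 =-3*b^3 + b^2*(14 - 4*z) + b*(5*z^2 + 13*z - 19) + 2*z^3 - 15*z^2 - 9*z + 8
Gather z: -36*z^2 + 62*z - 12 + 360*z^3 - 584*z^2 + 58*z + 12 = 360*z^3 - 620*z^2 + 120*z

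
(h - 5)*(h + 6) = h^2 + h - 30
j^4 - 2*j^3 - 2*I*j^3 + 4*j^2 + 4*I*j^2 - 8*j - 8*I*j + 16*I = (j - 2)*(j - 2*I)^2*(j + 2*I)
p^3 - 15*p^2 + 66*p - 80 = (p - 8)*(p - 5)*(p - 2)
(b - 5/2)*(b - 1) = b^2 - 7*b/2 + 5/2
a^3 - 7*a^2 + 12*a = a*(a - 4)*(a - 3)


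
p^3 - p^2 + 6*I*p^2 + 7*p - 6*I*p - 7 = (p - 1)*(p - I)*(p + 7*I)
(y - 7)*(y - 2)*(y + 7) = y^3 - 2*y^2 - 49*y + 98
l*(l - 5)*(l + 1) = l^3 - 4*l^2 - 5*l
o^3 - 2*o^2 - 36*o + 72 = (o - 6)*(o - 2)*(o + 6)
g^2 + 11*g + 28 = (g + 4)*(g + 7)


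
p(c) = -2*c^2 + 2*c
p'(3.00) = -10.00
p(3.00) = -12.00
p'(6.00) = -22.00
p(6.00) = -60.00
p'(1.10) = -2.40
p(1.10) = -0.22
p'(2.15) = -6.60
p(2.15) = -4.94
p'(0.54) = -0.16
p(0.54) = 0.50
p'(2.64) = -8.56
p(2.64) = -8.66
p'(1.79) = -5.16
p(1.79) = -2.83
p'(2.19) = -6.76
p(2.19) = -5.21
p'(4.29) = -15.16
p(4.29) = -28.23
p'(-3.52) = 16.08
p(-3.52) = -31.82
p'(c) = 2 - 4*c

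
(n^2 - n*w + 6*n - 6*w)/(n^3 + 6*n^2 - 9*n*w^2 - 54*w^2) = (-n + w)/(-n^2 + 9*w^2)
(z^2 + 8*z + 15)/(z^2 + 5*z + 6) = (z + 5)/(z + 2)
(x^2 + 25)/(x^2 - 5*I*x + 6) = (x^2 + 25)/(x^2 - 5*I*x + 6)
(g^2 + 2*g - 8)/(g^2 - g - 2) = (g + 4)/(g + 1)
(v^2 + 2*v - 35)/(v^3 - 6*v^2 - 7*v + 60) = (v + 7)/(v^2 - v - 12)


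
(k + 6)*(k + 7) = k^2 + 13*k + 42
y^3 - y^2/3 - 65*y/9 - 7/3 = (y - 3)*(y + 1/3)*(y + 7/3)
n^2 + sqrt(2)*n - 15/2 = (n - 3*sqrt(2)/2)*(n + 5*sqrt(2)/2)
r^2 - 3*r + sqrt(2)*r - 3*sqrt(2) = (r - 3)*(r + sqrt(2))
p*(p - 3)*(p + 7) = p^3 + 4*p^2 - 21*p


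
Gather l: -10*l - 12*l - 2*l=-24*l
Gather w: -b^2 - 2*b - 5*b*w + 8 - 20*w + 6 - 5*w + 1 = -b^2 - 2*b + w*(-5*b - 25) + 15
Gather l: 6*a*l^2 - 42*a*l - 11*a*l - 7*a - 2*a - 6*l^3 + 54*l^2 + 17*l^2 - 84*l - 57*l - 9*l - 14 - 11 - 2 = -9*a - 6*l^3 + l^2*(6*a + 71) + l*(-53*a - 150) - 27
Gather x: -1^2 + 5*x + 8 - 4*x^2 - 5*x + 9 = 16 - 4*x^2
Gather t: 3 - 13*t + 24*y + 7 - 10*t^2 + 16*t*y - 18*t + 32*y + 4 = -10*t^2 + t*(16*y - 31) + 56*y + 14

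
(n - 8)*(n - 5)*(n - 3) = n^3 - 16*n^2 + 79*n - 120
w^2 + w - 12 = (w - 3)*(w + 4)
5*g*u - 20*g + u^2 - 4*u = (5*g + u)*(u - 4)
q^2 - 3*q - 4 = (q - 4)*(q + 1)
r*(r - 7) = r^2 - 7*r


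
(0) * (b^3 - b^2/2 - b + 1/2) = 0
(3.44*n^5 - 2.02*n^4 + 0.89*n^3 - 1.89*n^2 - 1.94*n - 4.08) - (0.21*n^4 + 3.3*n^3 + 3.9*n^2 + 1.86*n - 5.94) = 3.44*n^5 - 2.23*n^4 - 2.41*n^3 - 5.79*n^2 - 3.8*n + 1.86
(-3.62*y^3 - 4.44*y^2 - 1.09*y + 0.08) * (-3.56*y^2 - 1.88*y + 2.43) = 12.8872*y^5 + 22.612*y^4 + 3.431*y^3 - 9.0248*y^2 - 2.7991*y + 0.1944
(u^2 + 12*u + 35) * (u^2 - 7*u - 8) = u^4 + 5*u^3 - 57*u^2 - 341*u - 280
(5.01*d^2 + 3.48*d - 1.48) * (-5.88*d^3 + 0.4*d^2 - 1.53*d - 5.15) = -29.4588*d^5 - 18.4584*d^4 + 2.4291*d^3 - 31.7179*d^2 - 15.6576*d + 7.622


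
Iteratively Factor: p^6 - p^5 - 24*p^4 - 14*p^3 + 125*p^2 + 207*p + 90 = (p - 3)*(p^5 + 2*p^4 - 18*p^3 - 68*p^2 - 79*p - 30) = (p - 3)*(p + 1)*(p^4 + p^3 - 19*p^2 - 49*p - 30) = (p - 5)*(p - 3)*(p + 1)*(p^3 + 6*p^2 + 11*p + 6) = (p - 5)*(p - 3)*(p + 1)^2*(p^2 + 5*p + 6) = (p - 5)*(p - 3)*(p + 1)^2*(p + 2)*(p + 3)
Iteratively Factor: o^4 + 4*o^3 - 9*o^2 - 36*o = (o - 3)*(o^3 + 7*o^2 + 12*o) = (o - 3)*(o + 4)*(o^2 + 3*o) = o*(o - 3)*(o + 4)*(o + 3)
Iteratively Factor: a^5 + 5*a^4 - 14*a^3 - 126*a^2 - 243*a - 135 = (a + 3)*(a^4 + 2*a^3 - 20*a^2 - 66*a - 45) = (a + 3)^2*(a^3 - a^2 - 17*a - 15) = (a + 1)*(a + 3)^2*(a^2 - 2*a - 15) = (a + 1)*(a + 3)^3*(a - 5)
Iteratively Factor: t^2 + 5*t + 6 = (t + 2)*(t + 3)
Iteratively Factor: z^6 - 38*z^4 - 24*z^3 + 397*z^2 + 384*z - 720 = (z - 4)*(z^5 + 4*z^4 - 22*z^3 - 112*z^2 - 51*z + 180) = (z - 4)*(z + 3)*(z^4 + z^3 - 25*z^2 - 37*z + 60) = (z - 5)*(z - 4)*(z + 3)*(z^3 + 6*z^2 + 5*z - 12) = (z - 5)*(z - 4)*(z - 1)*(z + 3)*(z^2 + 7*z + 12) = (z - 5)*(z - 4)*(z - 1)*(z + 3)*(z + 4)*(z + 3)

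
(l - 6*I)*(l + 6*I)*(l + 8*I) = l^3 + 8*I*l^2 + 36*l + 288*I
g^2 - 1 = (g - 1)*(g + 1)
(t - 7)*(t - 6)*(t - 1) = t^3 - 14*t^2 + 55*t - 42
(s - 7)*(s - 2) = s^2 - 9*s + 14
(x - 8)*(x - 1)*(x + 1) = x^3 - 8*x^2 - x + 8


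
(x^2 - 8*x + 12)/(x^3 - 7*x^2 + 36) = (x - 2)/(x^2 - x - 6)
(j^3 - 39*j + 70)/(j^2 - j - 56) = (j^2 - 7*j + 10)/(j - 8)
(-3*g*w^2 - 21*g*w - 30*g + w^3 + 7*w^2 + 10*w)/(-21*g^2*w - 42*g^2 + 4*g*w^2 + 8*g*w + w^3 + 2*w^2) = (w + 5)/(7*g + w)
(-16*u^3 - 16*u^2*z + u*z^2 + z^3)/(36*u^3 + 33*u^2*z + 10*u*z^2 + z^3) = (-4*u^2 - 3*u*z + z^2)/(9*u^2 + 6*u*z + z^2)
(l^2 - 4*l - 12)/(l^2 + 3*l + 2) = (l - 6)/(l + 1)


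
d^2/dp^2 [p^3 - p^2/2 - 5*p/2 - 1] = 6*p - 1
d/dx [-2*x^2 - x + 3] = -4*x - 1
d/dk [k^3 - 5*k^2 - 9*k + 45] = 3*k^2 - 10*k - 9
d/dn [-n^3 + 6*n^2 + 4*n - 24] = -3*n^2 + 12*n + 4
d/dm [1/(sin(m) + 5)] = -cos(m)/(sin(m) + 5)^2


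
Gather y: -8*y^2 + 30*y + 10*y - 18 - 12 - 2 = -8*y^2 + 40*y - 32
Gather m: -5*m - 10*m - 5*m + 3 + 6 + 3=12 - 20*m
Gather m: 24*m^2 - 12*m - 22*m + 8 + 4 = 24*m^2 - 34*m + 12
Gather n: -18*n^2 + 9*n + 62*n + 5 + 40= -18*n^2 + 71*n + 45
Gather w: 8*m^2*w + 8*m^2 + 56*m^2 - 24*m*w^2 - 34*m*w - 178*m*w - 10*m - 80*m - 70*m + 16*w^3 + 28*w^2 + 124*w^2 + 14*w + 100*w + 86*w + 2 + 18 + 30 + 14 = 64*m^2 - 160*m + 16*w^3 + w^2*(152 - 24*m) + w*(8*m^2 - 212*m + 200) + 64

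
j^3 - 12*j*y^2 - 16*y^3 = (j - 4*y)*(j + 2*y)^2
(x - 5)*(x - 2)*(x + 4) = x^3 - 3*x^2 - 18*x + 40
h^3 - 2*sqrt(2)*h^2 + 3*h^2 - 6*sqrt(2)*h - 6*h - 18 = (h + 3)*(h - 3*sqrt(2))*(h + sqrt(2))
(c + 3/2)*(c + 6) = c^2 + 15*c/2 + 9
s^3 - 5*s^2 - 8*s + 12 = (s - 6)*(s - 1)*(s + 2)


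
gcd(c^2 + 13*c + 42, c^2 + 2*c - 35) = c + 7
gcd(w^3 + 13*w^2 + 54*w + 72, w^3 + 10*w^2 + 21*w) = w + 3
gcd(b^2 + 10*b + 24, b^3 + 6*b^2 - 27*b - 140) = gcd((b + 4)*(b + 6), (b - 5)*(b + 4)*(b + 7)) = b + 4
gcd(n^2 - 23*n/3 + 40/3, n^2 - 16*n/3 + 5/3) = n - 5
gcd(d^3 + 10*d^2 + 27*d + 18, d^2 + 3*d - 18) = d + 6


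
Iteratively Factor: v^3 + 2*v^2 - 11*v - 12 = (v + 4)*(v^2 - 2*v - 3) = (v + 1)*(v + 4)*(v - 3)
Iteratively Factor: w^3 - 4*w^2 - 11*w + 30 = (w - 2)*(w^2 - 2*w - 15) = (w - 5)*(w - 2)*(w + 3)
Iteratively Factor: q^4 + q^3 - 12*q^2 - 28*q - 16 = (q + 2)*(q^3 - q^2 - 10*q - 8) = (q + 2)^2*(q^2 - 3*q - 4) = (q + 1)*(q + 2)^2*(q - 4)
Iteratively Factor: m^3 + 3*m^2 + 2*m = (m)*(m^2 + 3*m + 2) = m*(m + 2)*(m + 1)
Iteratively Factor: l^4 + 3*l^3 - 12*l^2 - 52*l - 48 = (l + 2)*(l^3 + l^2 - 14*l - 24) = (l + 2)^2*(l^2 - l - 12) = (l + 2)^2*(l + 3)*(l - 4)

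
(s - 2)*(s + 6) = s^2 + 4*s - 12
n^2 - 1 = (n - 1)*(n + 1)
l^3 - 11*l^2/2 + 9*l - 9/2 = (l - 3)*(l - 3/2)*(l - 1)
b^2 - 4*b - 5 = (b - 5)*(b + 1)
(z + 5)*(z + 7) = z^2 + 12*z + 35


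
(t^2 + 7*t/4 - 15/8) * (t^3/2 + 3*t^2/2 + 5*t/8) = t^5/2 + 19*t^4/8 + 37*t^3/16 - 55*t^2/32 - 75*t/64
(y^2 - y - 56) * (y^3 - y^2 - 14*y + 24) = y^5 - 2*y^4 - 69*y^3 + 94*y^2 + 760*y - 1344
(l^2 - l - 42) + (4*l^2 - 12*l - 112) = 5*l^2 - 13*l - 154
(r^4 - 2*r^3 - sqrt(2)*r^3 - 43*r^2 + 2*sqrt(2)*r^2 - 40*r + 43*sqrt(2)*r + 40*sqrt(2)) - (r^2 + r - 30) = r^4 - 2*r^3 - sqrt(2)*r^3 - 44*r^2 + 2*sqrt(2)*r^2 - 41*r + 43*sqrt(2)*r + 30 + 40*sqrt(2)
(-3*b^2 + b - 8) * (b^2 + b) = -3*b^4 - 2*b^3 - 7*b^2 - 8*b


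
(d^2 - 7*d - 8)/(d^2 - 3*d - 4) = (d - 8)/(d - 4)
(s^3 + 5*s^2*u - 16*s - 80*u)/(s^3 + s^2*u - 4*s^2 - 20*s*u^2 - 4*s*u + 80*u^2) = (s + 4)/(s - 4*u)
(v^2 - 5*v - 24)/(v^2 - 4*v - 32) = (v + 3)/(v + 4)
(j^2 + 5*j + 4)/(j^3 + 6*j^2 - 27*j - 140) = (j + 1)/(j^2 + 2*j - 35)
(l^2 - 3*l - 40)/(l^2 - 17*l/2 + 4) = 2*(l + 5)/(2*l - 1)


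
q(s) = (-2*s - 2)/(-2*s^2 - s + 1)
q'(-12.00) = -0.00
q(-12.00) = -0.08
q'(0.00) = -4.00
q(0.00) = -2.00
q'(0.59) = -123.46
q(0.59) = 11.11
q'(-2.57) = -0.11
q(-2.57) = -0.33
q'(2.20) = -0.35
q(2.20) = 0.59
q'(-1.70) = -0.21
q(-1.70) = -0.45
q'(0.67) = -34.60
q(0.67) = 5.88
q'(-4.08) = -0.05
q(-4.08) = -0.22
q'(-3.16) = -0.07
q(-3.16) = -0.27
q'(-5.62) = -0.03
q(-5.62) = -0.16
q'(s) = (-2*s - 2)*(4*s + 1)/(-2*s^2 - s + 1)^2 - 2/(-2*s^2 - s + 1)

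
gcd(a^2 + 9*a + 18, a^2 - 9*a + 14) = 1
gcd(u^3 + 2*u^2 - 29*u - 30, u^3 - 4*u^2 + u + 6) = u + 1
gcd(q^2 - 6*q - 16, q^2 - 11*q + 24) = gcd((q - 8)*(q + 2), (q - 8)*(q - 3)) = q - 8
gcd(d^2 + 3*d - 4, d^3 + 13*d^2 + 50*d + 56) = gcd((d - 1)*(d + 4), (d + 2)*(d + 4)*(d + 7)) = d + 4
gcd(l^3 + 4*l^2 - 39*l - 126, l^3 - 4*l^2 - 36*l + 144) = l - 6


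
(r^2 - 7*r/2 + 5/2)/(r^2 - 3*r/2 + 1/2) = (2*r - 5)/(2*r - 1)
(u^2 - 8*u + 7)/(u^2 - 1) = (u - 7)/(u + 1)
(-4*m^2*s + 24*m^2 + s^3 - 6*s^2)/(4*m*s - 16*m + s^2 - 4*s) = (-4*m^2*s + 24*m^2 + s^3 - 6*s^2)/(4*m*s - 16*m + s^2 - 4*s)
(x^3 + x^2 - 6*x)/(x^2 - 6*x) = (x^2 + x - 6)/(x - 6)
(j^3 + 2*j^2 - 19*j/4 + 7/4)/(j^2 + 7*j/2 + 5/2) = (4*j^3 + 8*j^2 - 19*j + 7)/(2*(2*j^2 + 7*j + 5))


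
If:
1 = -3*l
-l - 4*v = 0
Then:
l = -1/3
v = 1/12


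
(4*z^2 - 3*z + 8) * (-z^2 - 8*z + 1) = -4*z^4 - 29*z^3 + 20*z^2 - 67*z + 8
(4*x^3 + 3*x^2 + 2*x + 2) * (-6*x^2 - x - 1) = -24*x^5 - 22*x^4 - 19*x^3 - 17*x^2 - 4*x - 2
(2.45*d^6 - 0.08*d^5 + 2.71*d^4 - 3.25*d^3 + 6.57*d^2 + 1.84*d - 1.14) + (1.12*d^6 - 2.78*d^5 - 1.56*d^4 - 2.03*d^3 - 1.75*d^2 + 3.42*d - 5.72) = 3.57*d^6 - 2.86*d^5 + 1.15*d^4 - 5.28*d^3 + 4.82*d^2 + 5.26*d - 6.86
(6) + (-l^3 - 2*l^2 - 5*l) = -l^3 - 2*l^2 - 5*l + 6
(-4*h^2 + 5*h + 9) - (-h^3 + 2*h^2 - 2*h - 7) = h^3 - 6*h^2 + 7*h + 16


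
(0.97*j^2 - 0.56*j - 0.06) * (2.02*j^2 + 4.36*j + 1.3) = 1.9594*j^4 + 3.098*j^3 - 1.3018*j^2 - 0.9896*j - 0.078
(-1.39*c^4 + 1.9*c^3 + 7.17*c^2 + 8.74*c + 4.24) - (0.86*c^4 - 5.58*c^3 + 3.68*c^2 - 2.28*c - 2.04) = -2.25*c^4 + 7.48*c^3 + 3.49*c^2 + 11.02*c + 6.28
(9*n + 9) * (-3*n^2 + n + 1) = -27*n^3 - 18*n^2 + 18*n + 9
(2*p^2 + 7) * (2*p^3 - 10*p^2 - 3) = 4*p^5 - 20*p^4 + 14*p^3 - 76*p^2 - 21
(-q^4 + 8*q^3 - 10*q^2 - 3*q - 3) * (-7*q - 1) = 7*q^5 - 55*q^4 + 62*q^3 + 31*q^2 + 24*q + 3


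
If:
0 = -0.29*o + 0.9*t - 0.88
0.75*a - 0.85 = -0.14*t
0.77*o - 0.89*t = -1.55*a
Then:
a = 1.04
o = -1.55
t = 0.48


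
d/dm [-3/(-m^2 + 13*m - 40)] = 3*(13 - 2*m)/(m^2 - 13*m + 40)^2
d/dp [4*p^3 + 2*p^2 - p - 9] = 12*p^2 + 4*p - 1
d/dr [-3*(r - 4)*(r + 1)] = 9 - 6*r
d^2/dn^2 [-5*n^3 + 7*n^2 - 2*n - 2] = 14 - 30*n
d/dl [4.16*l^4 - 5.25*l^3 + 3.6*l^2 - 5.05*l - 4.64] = 16.64*l^3 - 15.75*l^2 + 7.2*l - 5.05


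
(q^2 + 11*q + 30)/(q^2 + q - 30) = (q + 5)/(q - 5)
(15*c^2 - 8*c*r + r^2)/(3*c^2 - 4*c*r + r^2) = (-5*c + r)/(-c + r)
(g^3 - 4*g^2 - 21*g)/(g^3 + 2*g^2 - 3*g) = (g - 7)/(g - 1)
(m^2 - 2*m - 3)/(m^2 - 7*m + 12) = (m + 1)/(m - 4)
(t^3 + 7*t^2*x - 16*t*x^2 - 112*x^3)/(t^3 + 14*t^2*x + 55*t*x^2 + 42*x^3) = (t^2 - 16*x^2)/(t^2 + 7*t*x + 6*x^2)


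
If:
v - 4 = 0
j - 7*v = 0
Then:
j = 28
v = 4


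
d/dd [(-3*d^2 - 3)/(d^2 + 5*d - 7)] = 3*(-5*d^2 + 16*d + 5)/(d^4 + 10*d^3 + 11*d^2 - 70*d + 49)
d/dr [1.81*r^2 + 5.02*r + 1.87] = 3.62*r + 5.02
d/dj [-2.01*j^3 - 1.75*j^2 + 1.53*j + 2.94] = -6.03*j^2 - 3.5*j + 1.53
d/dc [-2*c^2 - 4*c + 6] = -4*c - 4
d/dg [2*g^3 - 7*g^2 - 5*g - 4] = 6*g^2 - 14*g - 5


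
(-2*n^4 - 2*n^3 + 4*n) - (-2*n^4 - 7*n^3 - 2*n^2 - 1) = 5*n^3 + 2*n^2 + 4*n + 1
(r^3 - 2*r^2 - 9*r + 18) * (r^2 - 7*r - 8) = r^5 - 9*r^4 - 3*r^3 + 97*r^2 - 54*r - 144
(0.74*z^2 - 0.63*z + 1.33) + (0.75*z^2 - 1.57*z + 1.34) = 1.49*z^2 - 2.2*z + 2.67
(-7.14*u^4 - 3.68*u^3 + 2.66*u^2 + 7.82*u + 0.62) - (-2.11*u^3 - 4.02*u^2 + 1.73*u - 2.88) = -7.14*u^4 - 1.57*u^3 + 6.68*u^2 + 6.09*u + 3.5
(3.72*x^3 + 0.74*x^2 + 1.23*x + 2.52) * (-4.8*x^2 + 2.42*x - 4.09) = -17.856*x^5 + 5.4504*x^4 - 19.328*x^3 - 12.146*x^2 + 1.0677*x - 10.3068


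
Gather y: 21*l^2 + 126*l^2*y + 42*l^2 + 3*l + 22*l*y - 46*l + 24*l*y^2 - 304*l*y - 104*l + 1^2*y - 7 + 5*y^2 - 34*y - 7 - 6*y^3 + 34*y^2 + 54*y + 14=63*l^2 - 147*l - 6*y^3 + y^2*(24*l + 39) + y*(126*l^2 - 282*l + 21)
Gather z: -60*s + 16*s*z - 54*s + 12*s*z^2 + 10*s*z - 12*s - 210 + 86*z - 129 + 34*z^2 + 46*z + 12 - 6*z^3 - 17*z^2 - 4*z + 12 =-126*s - 6*z^3 + z^2*(12*s + 17) + z*(26*s + 128) - 315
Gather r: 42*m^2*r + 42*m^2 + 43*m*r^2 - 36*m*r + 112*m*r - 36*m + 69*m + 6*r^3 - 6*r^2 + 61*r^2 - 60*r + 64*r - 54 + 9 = 42*m^2 + 33*m + 6*r^3 + r^2*(43*m + 55) + r*(42*m^2 + 76*m + 4) - 45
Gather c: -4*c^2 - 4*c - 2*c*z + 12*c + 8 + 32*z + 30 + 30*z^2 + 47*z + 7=-4*c^2 + c*(8 - 2*z) + 30*z^2 + 79*z + 45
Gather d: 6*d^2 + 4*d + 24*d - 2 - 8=6*d^2 + 28*d - 10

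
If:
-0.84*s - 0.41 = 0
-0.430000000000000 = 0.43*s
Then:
No Solution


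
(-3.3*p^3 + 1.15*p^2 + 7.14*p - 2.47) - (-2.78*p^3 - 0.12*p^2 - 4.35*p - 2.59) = -0.52*p^3 + 1.27*p^2 + 11.49*p + 0.12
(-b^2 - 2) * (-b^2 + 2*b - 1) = b^4 - 2*b^3 + 3*b^2 - 4*b + 2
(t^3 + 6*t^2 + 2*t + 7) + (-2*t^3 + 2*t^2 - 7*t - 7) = -t^3 + 8*t^2 - 5*t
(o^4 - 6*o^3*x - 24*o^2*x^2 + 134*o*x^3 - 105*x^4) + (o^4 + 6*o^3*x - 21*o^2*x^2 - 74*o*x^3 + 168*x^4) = 2*o^4 - 45*o^2*x^2 + 60*o*x^3 + 63*x^4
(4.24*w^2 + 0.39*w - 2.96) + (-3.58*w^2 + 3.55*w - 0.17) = 0.66*w^2 + 3.94*w - 3.13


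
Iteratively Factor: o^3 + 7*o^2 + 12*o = (o + 4)*(o^2 + 3*o) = o*(o + 4)*(o + 3)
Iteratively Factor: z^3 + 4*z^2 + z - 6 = (z + 2)*(z^2 + 2*z - 3) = (z - 1)*(z + 2)*(z + 3)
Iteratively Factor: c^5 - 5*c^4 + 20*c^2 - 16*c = (c + 2)*(c^4 - 7*c^3 + 14*c^2 - 8*c) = c*(c + 2)*(c^3 - 7*c^2 + 14*c - 8) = c*(c - 4)*(c + 2)*(c^2 - 3*c + 2) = c*(c - 4)*(c - 2)*(c + 2)*(c - 1)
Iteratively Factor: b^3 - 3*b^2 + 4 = (b + 1)*(b^2 - 4*b + 4) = (b - 2)*(b + 1)*(b - 2)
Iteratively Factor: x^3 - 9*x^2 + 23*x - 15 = (x - 5)*(x^2 - 4*x + 3) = (x - 5)*(x - 1)*(x - 3)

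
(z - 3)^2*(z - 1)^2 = z^4 - 8*z^3 + 22*z^2 - 24*z + 9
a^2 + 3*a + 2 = (a + 1)*(a + 2)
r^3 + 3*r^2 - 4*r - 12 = (r - 2)*(r + 2)*(r + 3)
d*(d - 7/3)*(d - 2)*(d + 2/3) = d^4 - 11*d^3/3 + 16*d^2/9 + 28*d/9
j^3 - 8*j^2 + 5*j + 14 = (j - 7)*(j - 2)*(j + 1)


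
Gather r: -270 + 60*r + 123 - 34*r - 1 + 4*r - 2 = 30*r - 150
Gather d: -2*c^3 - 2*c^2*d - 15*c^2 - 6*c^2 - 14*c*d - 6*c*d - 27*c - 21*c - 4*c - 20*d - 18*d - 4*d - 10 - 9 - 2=-2*c^3 - 21*c^2 - 52*c + d*(-2*c^2 - 20*c - 42) - 21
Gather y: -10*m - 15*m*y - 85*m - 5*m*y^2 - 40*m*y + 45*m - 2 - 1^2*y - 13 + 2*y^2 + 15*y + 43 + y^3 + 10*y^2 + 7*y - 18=-50*m + y^3 + y^2*(12 - 5*m) + y*(21 - 55*m) + 10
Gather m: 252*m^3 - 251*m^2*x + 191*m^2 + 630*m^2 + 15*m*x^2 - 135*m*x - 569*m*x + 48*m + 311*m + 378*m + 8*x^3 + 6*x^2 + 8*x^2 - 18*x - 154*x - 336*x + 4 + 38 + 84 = 252*m^3 + m^2*(821 - 251*x) + m*(15*x^2 - 704*x + 737) + 8*x^3 + 14*x^2 - 508*x + 126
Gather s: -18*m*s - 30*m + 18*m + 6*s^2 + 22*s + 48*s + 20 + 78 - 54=-12*m + 6*s^2 + s*(70 - 18*m) + 44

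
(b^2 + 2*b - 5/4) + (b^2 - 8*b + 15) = 2*b^2 - 6*b + 55/4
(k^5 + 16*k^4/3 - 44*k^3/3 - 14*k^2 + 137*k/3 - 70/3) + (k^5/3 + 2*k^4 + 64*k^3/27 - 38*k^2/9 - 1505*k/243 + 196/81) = 4*k^5/3 + 22*k^4/3 - 332*k^3/27 - 164*k^2/9 + 9592*k/243 - 1694/81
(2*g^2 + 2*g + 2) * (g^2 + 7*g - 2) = 2*g^4 + 16*g^3 + 12*g^2 + 10*g - 4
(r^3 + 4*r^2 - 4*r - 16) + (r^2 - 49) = r^3 + 5*r^2 - 4*r - 65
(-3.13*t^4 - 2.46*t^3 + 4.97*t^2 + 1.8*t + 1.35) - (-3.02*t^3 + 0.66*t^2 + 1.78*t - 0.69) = -3.13*t^4 + 0.56*t^3 + 4.31*t^2 + 0.02*t + 2.04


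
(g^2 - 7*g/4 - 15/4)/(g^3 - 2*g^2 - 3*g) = (g + 5/4)/(g*(g + 1))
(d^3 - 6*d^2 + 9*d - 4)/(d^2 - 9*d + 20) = (d^2 - 2*d + 1)/(d - 5)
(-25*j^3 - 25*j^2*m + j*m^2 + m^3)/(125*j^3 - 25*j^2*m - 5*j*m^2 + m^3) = (-j - m)/(5*j - m)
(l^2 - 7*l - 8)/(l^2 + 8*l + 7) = (l - 8)/(l + 7)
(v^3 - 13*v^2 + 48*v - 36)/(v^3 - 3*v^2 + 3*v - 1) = (v^2 - 12*v + 36)/(v^2 - 2*v + 1)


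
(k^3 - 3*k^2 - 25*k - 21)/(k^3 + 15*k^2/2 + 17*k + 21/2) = 2*(k - 7)/(2*k + 7)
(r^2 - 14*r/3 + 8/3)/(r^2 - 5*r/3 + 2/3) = (r - 4)/(r - 1)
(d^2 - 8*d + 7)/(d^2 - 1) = (d - 7)/(d + 1)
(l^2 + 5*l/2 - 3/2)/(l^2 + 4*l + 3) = (l - 1/2)/(l + 1)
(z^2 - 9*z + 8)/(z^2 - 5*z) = (z^2 - 9*z + 8)/(z*(z - 5))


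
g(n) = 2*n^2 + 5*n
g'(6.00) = 29.00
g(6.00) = 102.00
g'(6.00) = 29.00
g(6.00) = 102.00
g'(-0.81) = 1.76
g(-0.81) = -2.74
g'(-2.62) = -5.48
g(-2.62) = 0.63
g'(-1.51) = -1.04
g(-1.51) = -2.99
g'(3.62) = 19.48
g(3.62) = 44.31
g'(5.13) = 25.52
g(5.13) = 78.28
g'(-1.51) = -1.04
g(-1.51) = -2.99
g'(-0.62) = 2.52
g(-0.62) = -2.33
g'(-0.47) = 3.12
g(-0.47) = -1.91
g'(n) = 4*n + 5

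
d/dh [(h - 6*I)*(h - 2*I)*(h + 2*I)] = 3*h^2 - 12*I*h + 4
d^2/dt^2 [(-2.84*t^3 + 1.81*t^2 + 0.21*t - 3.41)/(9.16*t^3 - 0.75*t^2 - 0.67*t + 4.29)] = (264.716672*t^6 + 1.14316800000006*t^5 - 2036.202048*t^4 - 640.773904*t^3 + 98.951556*t^2 + 484.17138*t + 42.8252)/(768.575296*t^9 - 188.7876*t^8 - 153.192756*t^7 + 1107.060597*t^6 - 165.628653*t^5 - 151.742178*t^4 + 518.378255*t^3 - 35.631882*t^2 - 36.992241*t + 78.953589)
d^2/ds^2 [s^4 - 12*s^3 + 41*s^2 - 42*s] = 12*s^2 - 72*s + 82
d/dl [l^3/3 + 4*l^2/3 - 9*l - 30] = l^2 + 8*l/3 - 9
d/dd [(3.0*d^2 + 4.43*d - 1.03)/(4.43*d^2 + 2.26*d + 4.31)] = (-12.8449*d^2 + 34.9858*d + 21.4211)/(19.6249*d^4 + 20.0236*d^3 + 43.2942*d^2 + 19.4812*d + 18.5761)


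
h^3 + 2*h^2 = h^2*(h + 2)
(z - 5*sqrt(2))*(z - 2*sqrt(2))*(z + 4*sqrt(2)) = z^3 - 3*sqrt(2)*z^2 - 36*z + 80*sqrt(2)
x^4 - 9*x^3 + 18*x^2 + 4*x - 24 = (x - 6)*(x - 2)^2*(x + 1)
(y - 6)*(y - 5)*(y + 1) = y^3 - 10*y^2 + 19*y + 30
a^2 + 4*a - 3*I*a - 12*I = (a + 4)*(a - 3*I)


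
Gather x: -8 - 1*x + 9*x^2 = 9*x^2 - x - 8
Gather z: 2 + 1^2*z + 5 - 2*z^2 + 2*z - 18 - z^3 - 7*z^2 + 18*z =-z^3 - 9*z^2 + 21*z - 11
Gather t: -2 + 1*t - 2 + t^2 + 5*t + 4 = t^2 + 6*t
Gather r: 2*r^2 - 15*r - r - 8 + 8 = 2*r^2 - 16*r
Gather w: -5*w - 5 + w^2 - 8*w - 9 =w^2 - 13*w - 14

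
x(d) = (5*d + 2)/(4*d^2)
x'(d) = 5/(4*d^2) - (5*d + 2)/(2*d^3) = (-5*d - 4)/(4*d^3)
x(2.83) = 0.50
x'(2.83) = -0.20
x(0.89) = 2.04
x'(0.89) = -3.00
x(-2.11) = -0.48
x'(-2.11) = -0.17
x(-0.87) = -0.78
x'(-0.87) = -0.13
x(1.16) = 1.45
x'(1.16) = -1.57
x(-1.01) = -0.75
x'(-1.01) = -0.25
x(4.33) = 0.32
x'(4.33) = -0.08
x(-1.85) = -0.53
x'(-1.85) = -0.21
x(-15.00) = -0.08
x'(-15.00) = -0.00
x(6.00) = 0.22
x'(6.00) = -0.04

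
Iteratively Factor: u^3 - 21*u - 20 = (u - 5)*(u^2 + 5*u + 4) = (u - 5)*(u + 1)*(u + 4)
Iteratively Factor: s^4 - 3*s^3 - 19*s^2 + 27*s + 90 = (s - 3)*(s^3 - 19*s - 30) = (s - 3)*(s + 2)*(s^2 - 2*s - 15) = (s - 5)*(s - 3)*(s + 2)*(s + 3)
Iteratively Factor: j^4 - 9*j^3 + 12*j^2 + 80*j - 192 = (j + 3)*(j^3 - 12*j^2 + 48*j - 64) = (j - 4)*(j + 3)*(j^2 - 8*j + 16) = (j - 4)^2*(j + 3)*(j - 4)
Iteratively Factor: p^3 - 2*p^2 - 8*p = (p + 2)*(p^2 - 4*p) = p*(p + 2)*(p - 4)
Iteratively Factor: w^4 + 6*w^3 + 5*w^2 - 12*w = (w)*(w^3 + 6*w^2 + 5*w - 12) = w*(w + 3)*(w^2 + 3*w - 4) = w*(w + 3)*(w + 4)*(w - 1)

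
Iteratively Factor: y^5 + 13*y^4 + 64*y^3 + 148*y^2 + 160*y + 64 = (y + 4)*(y^4 + 9*y^3 + 28*y^2 + 36*y + 16) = (y + 2)*(y + 4)*(y^3 + 7*y^2 + 14*y + 8) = (y + 1)*(y + 2)*(y + 4)*(y^2 + 6*y + 8) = (y + 1)*(y + 2)^2*(y + 4)*(y + 4)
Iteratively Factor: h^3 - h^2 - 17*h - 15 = (h - 5)*(h^2 + 4*h + 3) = (h - 5)*(h + 3)*(h + 1)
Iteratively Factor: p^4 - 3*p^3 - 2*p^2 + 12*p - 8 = (p - 2)*(p^3 - p^2 - 4*p + 4) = (p - 2)*(p - 1)*(p^2 - 4) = (p - 2)^2*(p - 1)*(p + 2)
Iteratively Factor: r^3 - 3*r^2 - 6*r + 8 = (r + 2)*(r^2 - 5*r + 4) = (r - 1)*(r + 2)*(r - 4)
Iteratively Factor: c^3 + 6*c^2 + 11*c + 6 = (c + 2)*(c^2 + 4*c + 3) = (c + 2)*(c + 3)*(c + 1)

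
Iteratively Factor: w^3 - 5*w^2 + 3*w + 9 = (w + 1)*(w^2 - 6*w + 9) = (w - 3)*(w + 1)*(w - 3)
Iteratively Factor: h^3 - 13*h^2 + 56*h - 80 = (h - 4)*(h^2 - 9*h + 20) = (h - 5)*(h - 4)*(h - 4)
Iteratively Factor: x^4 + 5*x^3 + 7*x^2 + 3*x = (x)*(x^3 + 5*x^2 + 7*x + 3) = x*(x + 1)*(x^2 + 4*x + 3) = x*(x + 1)^2*(x + 3)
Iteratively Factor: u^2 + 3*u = (u + 3)*(u)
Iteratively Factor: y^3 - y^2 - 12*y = (y)*(y^2 - y - 12) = y*(y + 3)*(y - 4)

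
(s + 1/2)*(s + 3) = s^2 + 7*s/2 + 3/2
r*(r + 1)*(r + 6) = r^3 + 7*r^2 + 6*r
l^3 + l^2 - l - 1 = (l - 1)*(l + 1)^2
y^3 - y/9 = y*(y - 1/3)*(y + 1/3)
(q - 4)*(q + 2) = q^2 - 2*q - 8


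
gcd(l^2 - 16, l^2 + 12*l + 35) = 1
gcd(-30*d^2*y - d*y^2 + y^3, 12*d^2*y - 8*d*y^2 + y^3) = -6*d*y + y^2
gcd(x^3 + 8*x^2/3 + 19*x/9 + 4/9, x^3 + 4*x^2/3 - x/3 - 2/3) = x + 1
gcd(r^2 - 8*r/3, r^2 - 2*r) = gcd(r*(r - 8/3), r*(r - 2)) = r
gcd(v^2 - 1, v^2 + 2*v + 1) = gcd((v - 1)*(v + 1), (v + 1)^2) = v + 1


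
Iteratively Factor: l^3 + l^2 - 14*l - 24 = (l + 3)*(l^2 - 2*l - 8) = (l - 4)*(l + 3)*(l + 2)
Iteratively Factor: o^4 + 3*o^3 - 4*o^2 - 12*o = (o)*(o^3 + 3*o^2 - 4*o - 12) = o*(o - 2)*(o^2 + 5*o + 6) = o*(o - 2)*(o + 2)*(o + 3)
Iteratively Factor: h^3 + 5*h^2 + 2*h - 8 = (h - 1)*(h^2 + 6*h + 8) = (h - 1)*(h + 4)*(h + 2)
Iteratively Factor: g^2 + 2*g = (g + 2)*(g)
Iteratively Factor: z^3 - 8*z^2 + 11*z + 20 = (z + 1)*(z^2 - 9*z + 20) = (z - 5)*(z + 1)*(z - 4)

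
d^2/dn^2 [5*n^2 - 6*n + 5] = 10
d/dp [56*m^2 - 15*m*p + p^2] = -15*m + 2*p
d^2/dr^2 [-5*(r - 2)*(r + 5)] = -10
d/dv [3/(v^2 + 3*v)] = 3*(-2*v - 3)/(v^2*(v + 3)^2)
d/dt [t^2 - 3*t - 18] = 2*t - 3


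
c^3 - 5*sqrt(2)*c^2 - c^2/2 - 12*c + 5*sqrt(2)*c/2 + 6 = (c - 1/2)*(c - 6*sqrt(2))*(c + sqrt(2))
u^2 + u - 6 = (u - 2)*(u + 3)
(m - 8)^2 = m^2 - 16*m + 64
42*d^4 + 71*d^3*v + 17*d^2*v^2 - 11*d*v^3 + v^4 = (-7*d + v)*(-6*d + v)*(d + v)^2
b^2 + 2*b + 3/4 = (b + 1/2)*(b + 3/2)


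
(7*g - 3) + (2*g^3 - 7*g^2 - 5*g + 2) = 2*g^3 - 7*g^2 + 2*g - 1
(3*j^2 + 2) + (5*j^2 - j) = 8*j^2 - j + 2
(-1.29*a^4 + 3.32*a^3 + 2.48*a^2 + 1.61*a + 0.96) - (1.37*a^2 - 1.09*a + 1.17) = -1.29*a^4 + 3.32*a^3 + 1.11*a^2 + 2.7*a - 0.21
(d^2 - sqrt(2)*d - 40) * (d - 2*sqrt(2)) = d^3 - 3*sqrt(2)*d^2 - 36*d + 80*sqrt(2)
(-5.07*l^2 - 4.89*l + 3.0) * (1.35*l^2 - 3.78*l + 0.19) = -6.8445*l^4 + 12.5631*l^3 + 21.5709*l^2 - 12.2691*l + 0.57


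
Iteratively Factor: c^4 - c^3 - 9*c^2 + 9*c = (c + 3)*(c^3 - 4*c^2 + 3*c) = (c - 1)*(c + 3)*(c^2 - 3*c) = (c - 3)*(c - 1)*(c + 3)*(c)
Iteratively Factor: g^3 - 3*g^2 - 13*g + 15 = (g - 5)*(g^2 + 2*g - 3) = (g - 5)*(g + 3)*(g - 1)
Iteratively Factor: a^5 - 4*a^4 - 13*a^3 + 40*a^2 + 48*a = (a - 4)*(a^4 - 13*a^2 - 12*a) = (a - 4)*(a + 1)*(a^3 - a^2 - 12*a) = (a - 4)*(a + 1)*(a + 3)*(a^2 - 4*a) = (a - 4)^2*(a + 1)*(a + 3)*(a)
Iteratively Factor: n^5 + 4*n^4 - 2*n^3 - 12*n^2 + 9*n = (n - 1)*(n^4 + 5*n^3 + 3*n^2 - 9*n) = (n - 1)*(n + 3)*(n^3 + 2*n^2 - 3*n) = n*(n - 1)*(n + 3)*(n^2 + 2*n - 3) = n*(n - 1)^2*(n + 3)*(n + 3)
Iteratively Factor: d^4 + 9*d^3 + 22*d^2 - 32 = (d + 4)*(d^3 + 5*d^2 + 2*d - 8) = (d - 1)*(d + 4)*(d^2 + 6*d + 8) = (d - 1)*(d + 2)*(d + 4)*(d + 4)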